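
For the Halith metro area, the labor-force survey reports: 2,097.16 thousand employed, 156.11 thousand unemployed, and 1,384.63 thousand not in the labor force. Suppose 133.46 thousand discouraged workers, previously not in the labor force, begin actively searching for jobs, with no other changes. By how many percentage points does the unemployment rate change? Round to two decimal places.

The unemployment rate changes by +5.20 percentage points.

Initially, labor force = 2,097.16 + 156.11 = 2,253.27 thousand, so u = 156.11/2,253.27 = 6.93%.
After the change, unemployed and labor force both rise by 133.46 → E = 2,097.16, U = 289.57, labor force = 2,386.73 thousand.
New unemployment rate = 289.57 / 2,386.73 = 12.13%.
Change = 12.13% − 6.93% = +5.20 percentage points.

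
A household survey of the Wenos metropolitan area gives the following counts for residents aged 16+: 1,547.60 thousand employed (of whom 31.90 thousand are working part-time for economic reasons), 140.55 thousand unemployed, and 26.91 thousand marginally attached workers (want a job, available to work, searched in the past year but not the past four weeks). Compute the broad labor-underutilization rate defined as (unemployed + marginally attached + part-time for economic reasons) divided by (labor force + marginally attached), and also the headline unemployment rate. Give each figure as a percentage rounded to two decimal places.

Broad underutilization rate ≈ 11.62%; headline unemployment rate ≈ 8.33%.

Labor force = 1,547.60 + 140.55 = 1,688.15 thousand.
Numerator = 140.55 + 26.91 + 31.90 = 199.36 thousand.
Denominator = 1,688.15 + 26.91 = 1,715.06 thousand.
Broad rate = 199.36 / 1,715.06 = 11.62%.
Headline unemployment rate = 140.55 / 1,688.15 = 8.33%.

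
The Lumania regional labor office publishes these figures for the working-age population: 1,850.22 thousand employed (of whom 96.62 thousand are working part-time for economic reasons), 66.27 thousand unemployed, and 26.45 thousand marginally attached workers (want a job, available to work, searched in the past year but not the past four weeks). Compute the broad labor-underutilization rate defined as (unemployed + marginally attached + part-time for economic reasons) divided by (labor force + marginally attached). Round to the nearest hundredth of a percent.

Labor force = 1,850.22 + 66.27 = 1,916.49 thousand.
Numerator = 66.27 + 26.45 + 96.62 = 189.34 thousand.
Denominator = 1,916.49 + 26.45 = 1,942.94 thousand.
Broad rate = 189.34 / 1,942.94 = 9.75%.

Broad underutilization rate ≈ 9.75%.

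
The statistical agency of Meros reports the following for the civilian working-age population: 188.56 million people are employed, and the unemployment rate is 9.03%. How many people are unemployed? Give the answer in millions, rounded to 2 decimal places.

About 18.72 million are unemployed.

Let U be the number unemployed. The labor force is E + U, and U/(E+U) = 0.0903.
So U = 0.0903 × 188.56 / (1 − 0.0903) = 17.0270 / 0.9097 ≈ 18.72 million.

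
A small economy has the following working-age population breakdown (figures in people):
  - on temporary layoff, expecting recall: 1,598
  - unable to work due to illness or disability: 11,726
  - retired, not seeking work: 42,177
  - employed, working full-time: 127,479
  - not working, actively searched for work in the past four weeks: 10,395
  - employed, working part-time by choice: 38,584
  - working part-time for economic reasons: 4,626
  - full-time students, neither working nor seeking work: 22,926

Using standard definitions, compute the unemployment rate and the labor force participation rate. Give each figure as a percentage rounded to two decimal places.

Employed = 127,479 + 38,584 + 4,626 = 170,689 (anyone who worked, including part-time for economic reasons, counts as employed).
Unemployed = 1,598 + 10,395 = 11,993 (jobless and actively searching, or on temporary layoff).
Labor force = 170,689 + 11,993 = 182,682.
Not in labor force = 11,726 + 42,177 + 22,926 = 76,829 (those not working and not actively searching are outside the labor force).
Civilian working-age population = 182,682 + 76,829 = 259,511.
Unemployment rate = 11,993 / 182,682 = 6.56%.
Labor force participation rate = 182,682 / 259,511 = 70.39%.

Unemployment rate ≈ 6.56%; labor force participation rate ≈ 70.39%.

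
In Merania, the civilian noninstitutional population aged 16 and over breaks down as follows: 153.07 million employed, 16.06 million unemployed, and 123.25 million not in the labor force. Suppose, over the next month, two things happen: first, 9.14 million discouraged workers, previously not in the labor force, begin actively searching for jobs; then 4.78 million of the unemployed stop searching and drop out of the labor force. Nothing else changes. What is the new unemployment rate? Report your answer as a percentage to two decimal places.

Initially, labor force = 153.07 + 16.06 = 169.13 million, so u = 16.06/169.13 = 9.50%.
After the first change, unemployed and labor force both rise by 9.14 → E = 153.07, U = 25.20, labor force = 178.27 million.
After the second change, unemployed and labor force both fall by 4.78 → E = 153.07, U = 20.42, labor force = 173.49 million.
New unemployment rate = 20.42 / 173.49 = 11.77%.

New unemployment rate ≈ 11.77%.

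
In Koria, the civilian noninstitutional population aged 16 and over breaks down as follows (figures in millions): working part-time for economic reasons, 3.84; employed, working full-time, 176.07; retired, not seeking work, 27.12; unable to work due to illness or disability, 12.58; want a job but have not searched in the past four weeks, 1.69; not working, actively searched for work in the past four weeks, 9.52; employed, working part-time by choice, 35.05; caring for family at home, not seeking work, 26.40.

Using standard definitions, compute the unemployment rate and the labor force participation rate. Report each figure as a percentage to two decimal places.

Employed = 3.84 + 176.07 + 35.05 = 214.96 million (anyone who worked, including part-time for economic reasons, counts as employed).
Unemployed = 9.52 million.
Labor force = 214.96 + 9.52 = 224.48 million.
Not in labor force = 27.12 + 12.58 + 1.69 + 26.40 = 67.79 million (those not working and not actively searching are outside the labor force — including those who want a job but have given up searching).
Civilian working-age population = 224.48 + 67.79 = 292.27 million.
Unemployment rate = 9.52 / 224.48 = 4.24%.
Labor force participation rate = 224.48 / 292.27 = 76.81%.

Unemployment rate ≈ 4.24%; labor force participation rate ≈ 76.81%.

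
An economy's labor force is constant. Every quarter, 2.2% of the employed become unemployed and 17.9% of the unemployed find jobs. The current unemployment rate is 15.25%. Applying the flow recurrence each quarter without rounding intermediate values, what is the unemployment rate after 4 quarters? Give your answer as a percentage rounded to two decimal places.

With a fixed labor force, u_{t+1} = u_t + s·(1−u_t) − f·u_t = u_t·(1−s−f) + s.
Here 1−s−f = 0.799 and s = 0.022.
u_1 = 0.152500 × 0.799 + 0.022 = 0.143847.
u_2 = 0.143847 × 0.799 + 0.022 = 0.136934.
u_3 = 0.136934 × 0.799 + 0.022 = 0.131410.
u_4 = 0.131410 × 0.799 + 0.022 = 0.126997.

Unemployment rate after four quarters ≈ 12.70%.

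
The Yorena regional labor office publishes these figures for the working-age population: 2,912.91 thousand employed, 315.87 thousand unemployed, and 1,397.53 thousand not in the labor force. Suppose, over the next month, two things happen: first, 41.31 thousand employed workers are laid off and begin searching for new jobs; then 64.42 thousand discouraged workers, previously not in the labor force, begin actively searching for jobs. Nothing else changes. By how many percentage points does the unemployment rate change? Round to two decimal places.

Initially, labor force = 2,912.91 + 315.87 = 3,228.78 thousand, so u = 315.87/3,228.78 = 9.78%.
After the first change, employed falls and unemployed rises by 41.31; labor force unchanged → E = 2,871.60, U = 357.18, labor force = 3,228.78 thousand.
After the second change, unemployed and labor force both rise by 64.42 → E = 2,871.60, U = 421.60, labor force = 3,293.20 thousand.
New unemployment rate = 421.60 / 3,293.20 = 12.80%.
Change = 12.80% − 9.78% = +3.02 percentage points.

The unemployment rate changes by +3.02 percentage points.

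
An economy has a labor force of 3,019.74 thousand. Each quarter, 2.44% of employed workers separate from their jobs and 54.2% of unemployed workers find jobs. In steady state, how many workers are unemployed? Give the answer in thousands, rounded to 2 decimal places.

About 130.09 thousand are unemployed in steady state.

Steady-state unemployment rate u* = s/(s+f) = 2.44/(2.44+54.2) = 0.043079.
Unemployed = u* × labor force = 0.043079 × 3,019.74 ≈ 130.09 thousand.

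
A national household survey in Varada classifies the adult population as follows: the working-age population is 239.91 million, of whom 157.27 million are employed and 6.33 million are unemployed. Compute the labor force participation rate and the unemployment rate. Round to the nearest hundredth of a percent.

Labor force participation rate ≈ 68.19%; unemployment rate ≈ 3.87%.

Labor force = employed + unemployed = 157.27 + 6.33 = 163.60 million.
Unemployment rate = 6.33 / 163.60 = 3.87%.
Labor force participation rate = 163.60 / 239.91 = 68.19%.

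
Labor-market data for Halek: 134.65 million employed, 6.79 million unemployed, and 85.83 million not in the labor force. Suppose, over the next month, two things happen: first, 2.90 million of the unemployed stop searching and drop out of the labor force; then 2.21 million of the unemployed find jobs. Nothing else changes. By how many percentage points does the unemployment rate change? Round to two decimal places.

Initially, labor force = 134.65 + 6.79 = 141.44 million, so u = 6.79/141.44 = 4.80%.
After the first change, unemployed and labor force both fall by 2.90 → E = 134.65, U = 3.89, labor force = 138.54 million.
After the second change, unemployed falls and employed rises by 2.21; labor force unchanged → E = 136.86, U = 1.68, labor force = 138.54 million.
New unemployment rate = 1.68 / 138.54 = 1.21%.
Change = 1.21% − 4.80% = −3.59 percentage points.

The unemployment rate changes by −3.59 percentage points.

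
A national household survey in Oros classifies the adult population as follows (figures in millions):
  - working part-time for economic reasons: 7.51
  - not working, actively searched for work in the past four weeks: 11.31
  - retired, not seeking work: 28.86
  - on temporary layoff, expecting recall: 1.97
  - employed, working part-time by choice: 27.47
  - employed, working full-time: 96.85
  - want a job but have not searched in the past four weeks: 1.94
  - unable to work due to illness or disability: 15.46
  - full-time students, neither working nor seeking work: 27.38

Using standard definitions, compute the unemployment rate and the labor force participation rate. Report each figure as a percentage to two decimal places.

Unemployment rate ≈ 9.15%; labor force participation rate ≈ 66.34%.

Employed = 7.51 + 27.47 + 96.85 = 131.83 million (anyone who worked, including part-time for economic reasons, counts as employed).
Unemployed = 11.31 + 1.97 = 13.28 million (jobless and actively searching, or on temporary layoff).
Labor force = 131.83 + 13.28 = 145.11 million.
Not in labor force = 28.86 + 1.94 + 15.46 + 27.38 = 73.64 million (those not working and not actively searching are outside the labor force — including those who want a job but have given up searching).
Civilian working-age population = 145.11 + 73.64 = 218.75 million.
Unemployment rate = 13.28 / 145.11 = 9.15%.
Labor force participation rate = 145.11 / 218.75 = 66.34%.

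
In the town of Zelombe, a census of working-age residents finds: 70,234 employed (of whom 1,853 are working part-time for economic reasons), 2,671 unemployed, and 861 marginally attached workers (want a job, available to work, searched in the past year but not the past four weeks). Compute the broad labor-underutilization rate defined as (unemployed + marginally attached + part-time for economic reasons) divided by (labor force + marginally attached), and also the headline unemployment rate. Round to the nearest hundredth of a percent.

Broad underutilization rate ≈ 7.30%; headline unemployment rate ≈ 3.66%.

Labor force = 70,234 + 2,671 = 72,905.
Numerator = 2,671 + 861 + 1,853 = 5,385.
Denominator = 72,905 + 861 = 73,766.
Broad rate = 5,385 / 73,766 = 7.30%.
Headline unemployment rate = 2,671 / 72,905 = 3.66%.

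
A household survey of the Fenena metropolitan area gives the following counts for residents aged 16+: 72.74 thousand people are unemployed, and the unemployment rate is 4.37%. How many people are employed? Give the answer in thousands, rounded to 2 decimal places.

About 1,591.79 thousand are employed.

Labor force = U / u = 72.74 / 0.0437 ≈ 1,664.53 thousand.
Employed = labor force − unemployed = 1,664.53 − 72.74 = 1,591.79 thousand.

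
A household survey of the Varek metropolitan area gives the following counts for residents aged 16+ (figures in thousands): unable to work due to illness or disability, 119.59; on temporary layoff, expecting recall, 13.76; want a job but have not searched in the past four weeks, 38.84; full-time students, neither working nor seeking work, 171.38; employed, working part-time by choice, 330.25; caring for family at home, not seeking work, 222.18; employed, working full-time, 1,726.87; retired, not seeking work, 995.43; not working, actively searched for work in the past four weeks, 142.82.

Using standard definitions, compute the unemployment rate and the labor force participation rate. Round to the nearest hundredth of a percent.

Unemployment rate ≈ 7.07%; labor force participation rate ≈ 58.86%.

Employed = 330.25 + 1,726.87 = 2,057.12 thousand.
Unemployed = 13.76 + 142.82 = 156.58 thousand (jobless and actively searching, or on temporary layoff).
Labor force = 2,057.12 + 156.58 = 2,213.70 thousand.
Not in labor force = 119.59 + 38.84 + 171.38 + 222.18 + 995.43 = 1,547.42 thousand (those not working and not actively searching are outside the labor force — including those who want a job but have given up searching).
Civilian working-age population = 2,213.70 + 1,547.42 = 3,761.12 thousand.
Unemployment rate = 156.58 / 2,213.70 = 7.07%.
Labor force participation rate = 2,213.70 / 3,761.12 = 58.86%.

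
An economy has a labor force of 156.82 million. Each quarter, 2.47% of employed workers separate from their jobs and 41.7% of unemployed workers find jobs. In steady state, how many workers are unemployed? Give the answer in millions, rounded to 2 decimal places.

About 8.77 million are unemployed in steady state.

Steady-state unemployment rate u* = s/(s+f) = 2.47/(2.47+41.7) = 0.055920.
Unemployed = u* × labor force = 0.055920 × 156.82 ≈ 8.77 million.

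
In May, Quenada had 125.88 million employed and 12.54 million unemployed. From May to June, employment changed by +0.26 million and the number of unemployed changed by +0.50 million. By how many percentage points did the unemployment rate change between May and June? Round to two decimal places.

May: labor force = 125.88 + 12.54 = 138.42; u = 12.54/138.42 = 9.06%.
June: labor force = 126.14 + 13.04 = 139.18; u = 13.04/139.18 = 9.37%.
Change = 9.37% − 9.06% = +0.31 pp.

The unemployment rate changed by +0.31 percentage points.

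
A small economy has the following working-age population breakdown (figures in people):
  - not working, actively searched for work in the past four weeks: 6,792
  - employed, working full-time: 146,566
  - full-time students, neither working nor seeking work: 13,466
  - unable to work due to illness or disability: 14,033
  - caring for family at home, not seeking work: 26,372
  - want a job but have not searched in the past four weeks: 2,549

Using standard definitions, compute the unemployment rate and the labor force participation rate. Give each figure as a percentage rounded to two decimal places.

Unemployment rate ≈ 4.43%; labor force participation rate ≈ 73.10%.

Employed = 146,566.
Unemployed = 6,792.
Labor force = 146,566 + 6,792 = 153,358.
Not in labor force = 13,466 + 14,033 + 26,372 + 2,549 = 56,420 (those not working and not actively searching are outside the labor force — including those who want a job but have given up searching).
Civilian working-age population = 153,358 + 56,420 = 209,778.
Unemployment rate = 6,792 / 153,358 = 4.43%.
Labor force participation rate = 153,358 / 209,778 = 73.10%.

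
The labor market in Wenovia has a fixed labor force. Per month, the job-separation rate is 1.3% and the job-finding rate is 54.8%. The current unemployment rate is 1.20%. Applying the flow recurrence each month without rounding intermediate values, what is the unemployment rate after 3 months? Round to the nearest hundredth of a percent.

Unemployment rate after three months ≈ 2.22%.

With a fixed labor force, u_{t+1} = u_t + s·(1−u_t) − f·u_t = u_t·(1−s−f) + s.
Here 1−s−f = 0.439 and s = 0.013.
u_1 = 0.012000 × 0.439 + 0.013 = 0.018268.
u_2 = 0.018268 × 0.439 + 0.013 = 0.021020.
u_3 = 0.021020 × 0.439 + 0.013 = 0.022228.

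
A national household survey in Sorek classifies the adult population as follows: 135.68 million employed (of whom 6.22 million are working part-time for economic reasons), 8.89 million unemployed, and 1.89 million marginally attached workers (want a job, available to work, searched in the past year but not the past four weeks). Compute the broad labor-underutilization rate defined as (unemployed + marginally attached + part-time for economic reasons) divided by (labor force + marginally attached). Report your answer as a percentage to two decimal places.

Broad underutilization rate ≈ 11.61%.

Labor force = 135.68 + 8.89 = 144.57 million.
Numerator = 8.89 + 1.89 + 6.22 = 17.00 million.
Denominator = 144.57 + 1.89 = 146.46 million.
Broad rate = 17.00 / 146.46 = 11.61%.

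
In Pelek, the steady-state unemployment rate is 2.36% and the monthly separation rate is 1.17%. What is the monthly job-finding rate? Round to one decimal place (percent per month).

Job-finding rate ≈ 48.4% per month.

From u* = s/(s+f): f = s·(1−u)/u.
f = 1.17 × (1 − 0.0236) / 0.0236 = 1.1424 / 0.0236 ≈ 48.4% per month.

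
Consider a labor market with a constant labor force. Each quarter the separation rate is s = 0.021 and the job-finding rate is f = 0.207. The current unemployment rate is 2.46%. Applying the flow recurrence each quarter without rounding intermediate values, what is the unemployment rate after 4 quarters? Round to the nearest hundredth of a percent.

With a fixed labor force, u_{t+1} = u_t + s·(1−u_t) − f·u_t = u_t·(1−s−f) + s.
Here 1−s−f = 0.772 and s = 0.021.
u_1 = 0.024600 × 0.772 + 0.021 = 0.039991.
u_2 = 0.039991 × 0.772 + 0.021 = 0.051873.
u_3 = 0.051873 × 0.772 + 0.021 = 0.061046.
u_4 = 0.061046 × 0.772 + 0.021 = 0.068128.

Unemployment rate after four quarters ≈ 6.81%.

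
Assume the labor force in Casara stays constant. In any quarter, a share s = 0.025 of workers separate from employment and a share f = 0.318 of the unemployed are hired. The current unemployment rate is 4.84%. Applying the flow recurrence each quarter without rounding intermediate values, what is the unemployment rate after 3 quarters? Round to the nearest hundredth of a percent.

Unemployment rate after three quarters ≈ 6.59%.

With a fixed labor force, u_{t+1} = u_t + s·(1−u_t) − f·u_t = u_t·(1−s−f) + s.
Here 1−s−f = 0.657 and s = 0.025.
u_1 = 0.048400 × 0.657 + 0.025 = 0.056799.
u_2 = 0.056799 × 0.657 + 0.025 = 0.062317.
u_3 = 0.062317 × 0.657 + 0.025 = 0.065942.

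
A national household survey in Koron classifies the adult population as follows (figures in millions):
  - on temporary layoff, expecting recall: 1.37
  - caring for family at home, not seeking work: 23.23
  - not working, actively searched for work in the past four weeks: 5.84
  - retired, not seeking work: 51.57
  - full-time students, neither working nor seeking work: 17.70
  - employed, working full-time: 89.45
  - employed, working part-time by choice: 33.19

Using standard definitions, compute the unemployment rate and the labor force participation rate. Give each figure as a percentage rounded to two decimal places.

Unemployment rate ≈ 5.55%; labor force participation rate ≈ 58.40%.

Employed = 89.45 + 33.19 = 122.64 million.
Unemployed = 1.37 + 5.84 = 7.21 million (jobless and actively searching, or on temporary layoff).
Labor force = 122.64 + 7.21 = 129.85 million.
Not in labor force = 23.23 + 51.57 + 17.70 = 92.50 million (those not working and not actively searching are outside the labor force).
Civilian working-age population = 129.85 + 92.50 = 222.35 million.
Unemployment rate = 7.21 / 129.85 = 5.55%.
Labor force participation rate = 129.85 / 222.35 = 58.40%.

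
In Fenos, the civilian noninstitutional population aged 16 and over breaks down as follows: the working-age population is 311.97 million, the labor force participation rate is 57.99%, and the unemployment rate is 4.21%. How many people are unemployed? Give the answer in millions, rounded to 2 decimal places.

About 7.62 million are unemployed.

Labor force = 0.5799 × 311.97 = 180.91 million.
Unemployed = 0.0421 × 180.91 ≈ 7.62 million.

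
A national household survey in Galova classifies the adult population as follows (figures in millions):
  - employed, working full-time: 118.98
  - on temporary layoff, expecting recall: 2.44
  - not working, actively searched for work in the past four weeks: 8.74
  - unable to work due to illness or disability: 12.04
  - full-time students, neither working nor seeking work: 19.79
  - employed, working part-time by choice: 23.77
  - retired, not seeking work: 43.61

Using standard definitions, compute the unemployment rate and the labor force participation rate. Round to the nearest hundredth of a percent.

Unemployment rate ≈ 7.26%; labor force participation rate ≈ 67.11%.

Employed = 118.98 + 23.77 = 142.75 million.
Unemployed = 2.44 + 8.74 = 11.18 million (jobless and actively searching, or on temporary layoff).
Labor force = 142.75 + 11.18 = 153.93 million.
Not in labor force = 12.04 + 19.79 + 43.61 = 75.44 million (those not working and not actively searching are outside the labor force).
Civilian working-age population = 153.93 + 75.44 = 229.37 million.
Unemployment rate = 11.18 / 153.93 = 7.26%.
Labor force participation rate = 153.93 / 229.37 = 67.11%.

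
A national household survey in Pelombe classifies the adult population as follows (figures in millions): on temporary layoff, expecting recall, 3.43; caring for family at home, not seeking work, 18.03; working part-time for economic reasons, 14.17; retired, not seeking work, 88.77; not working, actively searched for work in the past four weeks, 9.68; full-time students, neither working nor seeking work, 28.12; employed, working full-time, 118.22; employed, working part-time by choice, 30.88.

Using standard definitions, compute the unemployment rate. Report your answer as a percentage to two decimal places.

Unemployment rate ≈ 7.43%.

Employed = 14.17 + 118.22 + 30.88 = 163.27 million (anyone who worked, including part-time for economic reasons, counts as employed).
Unemployed = 3.43 + 9.68 = 13.11 million (jobless and actively searching, or on temporary layoff).
Labor force = 163.27 + 13.11 = 176.38 million.
Unemployment rate = 13.11 / 176.38 = 7.43%.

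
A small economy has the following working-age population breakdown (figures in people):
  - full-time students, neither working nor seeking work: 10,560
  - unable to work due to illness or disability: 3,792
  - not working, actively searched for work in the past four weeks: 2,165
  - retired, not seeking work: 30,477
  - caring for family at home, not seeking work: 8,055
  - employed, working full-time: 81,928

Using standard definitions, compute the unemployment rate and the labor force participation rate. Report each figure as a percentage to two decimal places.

Employed = 81,928.
Unemployed = 2,165.
Labor force = 81,928 + 2,165 = 84,093.
Not in labor force = 10,560 + 3,792 + 30,477 + 8,055 = 52,884 (those not working and not actively searching are outside the labor force).
Civilian working-age population = 84,093 + 52,884 = 136,977.
Unemployment rate = 2,165 / 84,093 = 2.57%.
Labor force participation rate = 84,093 / 136,977 = 61.39%.

Unemployment rate ≈ 2.57%; labor force participation rate ≈ 61.39%.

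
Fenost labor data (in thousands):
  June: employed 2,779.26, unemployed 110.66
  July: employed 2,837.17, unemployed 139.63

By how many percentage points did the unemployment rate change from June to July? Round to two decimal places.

The unemployment rate changed by +0.86 percentage points.

June: labor force = 2,779.26 + 110.66 = 2,889.92; u = 110.66/2,889.92 = 3.83%.
July: labor force = 2,837.17 + 139.63 = 2,976.80; u = 139.63/2,976.80 = 4.69%.
Change = 4.69% − 3.83% = +0.86 pp.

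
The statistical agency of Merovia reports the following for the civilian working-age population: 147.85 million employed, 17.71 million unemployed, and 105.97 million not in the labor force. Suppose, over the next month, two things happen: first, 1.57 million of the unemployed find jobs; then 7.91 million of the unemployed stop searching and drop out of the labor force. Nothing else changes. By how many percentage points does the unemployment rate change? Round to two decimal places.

Initially, labor force = 147.85 + 17.71 = 165.56 million, so u = 17.71/165.56 = 10.70%.
After the first change, unemployed falls and employed rises by 1.57; labor force unchanged → E = 149.42, U = 16.14, labor force = 165.56 million.
After the second change, unemployed and labor force both fall by 7.91 → E = 149.42, U = 8.23, labor force = 157.65 million.
New unemployment rate = 8.23 / 157.65 = 5.22%.
Change = 5.22% − 10.70% = −5.48 percentage points.

The unemployment rate changes by −5.48 percentage points.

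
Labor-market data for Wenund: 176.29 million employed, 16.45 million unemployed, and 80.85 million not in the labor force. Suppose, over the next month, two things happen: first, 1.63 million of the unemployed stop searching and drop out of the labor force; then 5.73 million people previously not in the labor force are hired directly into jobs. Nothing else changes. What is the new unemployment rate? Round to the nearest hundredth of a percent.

New unemployment rate ≈ 7.53%.

Initially, labor force = 176.29 + 16.45 = 192.74 million, so u = 16.45/192.74 = 8.53%.
After the first change, unemployed and labor force both fall by 1.63 → E = 176.29, U = 14.82, labor force = 191.11 million.
After the second change, employed and labor force both rise by 5.73; unemployed unchanged → E = 182.02, U = 14.82, labor force = 196.84 million.
New unemployment rate = 14.82 / 196.84 = 7.53%.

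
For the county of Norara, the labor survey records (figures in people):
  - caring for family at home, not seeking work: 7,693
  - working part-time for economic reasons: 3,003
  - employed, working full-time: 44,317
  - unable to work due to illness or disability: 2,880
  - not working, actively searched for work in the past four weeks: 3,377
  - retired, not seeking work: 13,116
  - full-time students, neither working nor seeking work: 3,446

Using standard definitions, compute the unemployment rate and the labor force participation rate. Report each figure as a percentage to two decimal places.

Unemployment rate ≈ 6.66%; labor force participation rate ≈ 65.14%.

Employed = 3,003 + 44,317 = 47,320 (anyone who worked, including part-time for economic reasons, counts as employed).
Unemployed = 3,377.
Labor force = 47,320 + 3,377 = 50,697.
Not in labor force = 7,693 + 2,880 + 13,116 + 3,446 = 27,135 (those not working and not actively searching are outside the labor force).
Civilian working-age population = 50,697 + 27,135 = 77,832.
Unemployment rate = 3,377 / 50,697 = 6.66%.
Labor force participation rate = 50,697 / 77,832 = 65.14%.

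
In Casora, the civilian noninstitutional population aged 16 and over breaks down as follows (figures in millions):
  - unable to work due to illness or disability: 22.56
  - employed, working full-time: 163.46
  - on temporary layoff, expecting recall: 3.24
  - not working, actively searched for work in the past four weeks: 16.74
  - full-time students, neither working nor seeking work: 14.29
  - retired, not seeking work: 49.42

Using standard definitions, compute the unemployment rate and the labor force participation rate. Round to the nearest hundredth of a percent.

Unemployment rate ≈ 10.89%; labor force participation rate ≈ 68.01%.

Employed = 163.46 million.
Unemployed = 3.24 + 16.74 = 19.98 million (jobless and actively searching, or on temporary layoff).
Labor force = 163.46 + 19.98 = 183.44 million.
Not in labor force = 22.56 + 14.29 + 49.42 = 86.27 million (those not working and not actively searching are outside the labor force).
Civilian working-age population = 183.44 + 86.27 = 269.71 million.
Unemployment rate = 19.98 / 183.44 = 10.89%.
Labor force participation rate = 183.44 / 269.71 = 68.01%.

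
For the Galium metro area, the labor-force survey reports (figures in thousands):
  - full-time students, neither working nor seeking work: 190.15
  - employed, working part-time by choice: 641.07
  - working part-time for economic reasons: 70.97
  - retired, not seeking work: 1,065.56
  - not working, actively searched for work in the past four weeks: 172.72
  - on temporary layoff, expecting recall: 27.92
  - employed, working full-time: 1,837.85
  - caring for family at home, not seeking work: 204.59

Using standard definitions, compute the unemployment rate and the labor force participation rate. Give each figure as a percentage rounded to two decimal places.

Unemployment rate ≈ 7.29%; labor force participation rate ≈ 65.32%.

Employed = 641.07 + 70.97 + 1,837.85 = 2,549.89 thousand (anyone who worked, including part-time for economic reasons, counts as employed).
Unemployed = 172.72 + 27.92 = 200.64 thousand (jobless and actively searching, or on temporary layoff).
Labor force = 2,549.89 + 200.64 = 2,750.53 thousand.
Not in labor force = 190.15 + 1,065.56 + 204.59 = 1,460.30 thousand (those not working and not actively searching are outside the labor force).
Civilian working-age population = 2,750.53 + 1,460.30 = 4,210.83 thousand.
Unemployment rate = 200.64 / 2,750.53 = 7.29%.
Labor force participation rate = 2,750.53 / 4,210.83 = 65.32%.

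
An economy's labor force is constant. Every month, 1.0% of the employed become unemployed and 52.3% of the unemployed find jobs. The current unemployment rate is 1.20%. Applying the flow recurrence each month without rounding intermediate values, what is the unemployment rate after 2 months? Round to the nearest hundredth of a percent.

With a fixed labor force, u_{t+1} = u_t + s·(1−u_t) − f·u_t = u_t·(1−s−f) + s.
Here 1−s−f = 0.467 and s = 0.010.
u_1 = 0.012000 × 0.467 + 0.010 = 0.015604.
u_2 = 0.015604 × 0.467 + 0.010 = 0.017287.

Unemployment rate after two months ≈ 1.73%.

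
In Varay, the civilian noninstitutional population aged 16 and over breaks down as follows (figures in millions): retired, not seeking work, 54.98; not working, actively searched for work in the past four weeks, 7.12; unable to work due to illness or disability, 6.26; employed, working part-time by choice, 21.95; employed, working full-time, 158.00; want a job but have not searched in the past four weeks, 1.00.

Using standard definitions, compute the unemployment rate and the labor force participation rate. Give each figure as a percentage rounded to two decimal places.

Unemployment rate ≈ 3.81%; labor force participation rate ≈ 75.04%.

Employed = 21.95 + 158.00 = 179.95 million.
Unemployed = 7.12 million.
Labor force = 179.95 + 7.12 = 187.07 million.
Not in labor force = 54.98 + 6.26 + 1.00 = 62.24 million (those not working and not actively searching are outside the labor force — including those who want a job but have given up searching).
Civilian working-age population = 187.07 + 62.24 = 249.31 million.
Unemployment rate = 7.12 / 187.07 = 3.81%.
Labor force participation rate = 187.07 / 249.31 = 75.04%.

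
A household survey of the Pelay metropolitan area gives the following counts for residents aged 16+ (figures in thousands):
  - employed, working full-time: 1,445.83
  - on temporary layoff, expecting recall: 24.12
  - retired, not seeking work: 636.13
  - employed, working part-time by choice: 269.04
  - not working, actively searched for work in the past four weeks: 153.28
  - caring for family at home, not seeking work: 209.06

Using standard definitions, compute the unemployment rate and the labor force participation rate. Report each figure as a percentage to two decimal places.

Unemployment rate ≈ 9.37%; labor force participation rate ≈ 69.13%.

Employed = 1,445.83 + 269.04 = 1,714.87 thousand.
Unemployed = 24.12 + 153.28 = 177.40 thousand (jobless and actively searching, or on temporary layoff).
Labor force = 1,714.87 + 177.40 = 1,892.27 thousand.
Not in labor force = 636.13 + 209.06 = 845.19 thousand (those not working and not actively searching are outside the labor force).
Civilian working-age population = 1,892.27 + 845.19 = 2,737.46 thousand.
Unemployment rate = 177.40 / 1,892.27 = 9.37%.
Labor force participation rate = 1,892.27 / 2,737.46 = 69.13%.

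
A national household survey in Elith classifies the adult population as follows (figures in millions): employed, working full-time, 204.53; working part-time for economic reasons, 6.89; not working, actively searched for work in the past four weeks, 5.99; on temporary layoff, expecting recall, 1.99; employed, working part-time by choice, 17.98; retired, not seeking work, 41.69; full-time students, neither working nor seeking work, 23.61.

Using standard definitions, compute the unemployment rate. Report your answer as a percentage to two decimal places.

Unemployment rate ≈ 3.36%.

Employed = 204.53 + 6.89 + 17.98 = 229.40 million (anyone who worked, including part-time for economic reasons, counts as employed).
Unemployed = 5.99 + 1.99 = 7.98 million (jobless and actively searching, or on temporary layoff).
Labor force = 229.40 + 7.98 = 237.38 million.
Unemployment rate = 7.98 / 237.38 = 3.36%.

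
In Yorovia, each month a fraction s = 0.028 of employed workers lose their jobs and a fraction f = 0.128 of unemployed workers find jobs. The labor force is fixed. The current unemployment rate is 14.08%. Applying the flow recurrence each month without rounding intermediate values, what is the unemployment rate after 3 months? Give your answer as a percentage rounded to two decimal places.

Unemployment rate after three months ≈ 15.62%.

With a fixed labor force, u_{t+1} = u_t + s·(1−u_t) − f·u_t = u_t·(1−s−f) + s.
Here 1−s−f = 0.844 and s = 0.028.
u_1 = 0.140800 × 0.844 + 0.028 = 0.146835.
u_2 = 0.146835 × 0.844 + 0.028 = 0.151929.
u_3 = 0.151929 × 0.844 + 0.028 = 0.156228.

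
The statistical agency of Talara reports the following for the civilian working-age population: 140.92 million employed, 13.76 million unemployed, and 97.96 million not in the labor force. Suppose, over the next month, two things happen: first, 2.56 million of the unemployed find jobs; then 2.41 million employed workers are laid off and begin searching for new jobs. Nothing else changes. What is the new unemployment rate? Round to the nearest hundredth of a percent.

Initially, labor force = 140.92 + 13.76 = 154.68 million, so u = 13.76/154.68 = 8.90%.
After the first change, unemployed falls and employed rises by 2.56; labor force unchanged → E = 143.48, U = 11.20, labor force = 154.68 million.
After the second change, employed falls and unemployed rises by 2.41; labor force unchanged → E = 141.07, U = 13.61, labor force = 154.68 million.
New unemployment rate = 13.61 / 154.68 = 8.80%.

New unemployment rate ≈ 8.80%.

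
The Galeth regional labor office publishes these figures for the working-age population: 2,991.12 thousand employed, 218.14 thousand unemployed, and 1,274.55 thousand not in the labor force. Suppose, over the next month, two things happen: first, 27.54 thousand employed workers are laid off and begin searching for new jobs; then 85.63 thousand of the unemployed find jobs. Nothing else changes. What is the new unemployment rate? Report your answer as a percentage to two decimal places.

New unemployment rate ≈ 4.99%.

Initially, labor force = 2,991.12 + 218.14 = 3,209.26 thousand, so u = 218.14/3,209.26 = 6.80%.
After the first change, employed falls and unemployed rises by 27.54; labor force unchanged → E = 2,963.58, U = 245.68, labor force = 3,209.26 thousand.
After the second change, unemployed falls and employed rises by 85.63; labor force unchanged → E = 3,049.21, U = 160.05, labor force = 3,209.26 thousand.
New unemployment rate = 160.05 / 3,209.26 = 4.99%.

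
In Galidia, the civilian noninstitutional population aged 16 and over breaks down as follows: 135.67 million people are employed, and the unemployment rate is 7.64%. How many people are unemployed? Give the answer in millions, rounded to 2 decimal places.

About 11.22 million are unemployed.

Let U be the number unemployed. The labor force is E + U, and U/(E+U) = 0.0764.
So U = 0.0764 × 135.67 / (1 − 0.0764) = 10.3652 / 0.9236 ≈ 11.22 million.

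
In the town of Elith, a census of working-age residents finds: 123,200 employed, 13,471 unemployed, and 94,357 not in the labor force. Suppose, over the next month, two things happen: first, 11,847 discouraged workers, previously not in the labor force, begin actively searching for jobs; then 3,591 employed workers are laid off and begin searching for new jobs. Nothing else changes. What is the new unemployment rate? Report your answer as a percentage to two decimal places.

New unemployment rate ≈ 19.46%.

Initially, labor force = 123,200 + 13,471 = 136,671, so u = 13,471/136,671 = 9.86%.
After the first change, unemployed and labor force both rise by 11,847 → E = 123,200, U = 25,318, labor force = 148,518.
After the second change, employed falls and unemployed rises by 3,591; labor force unchanged → E = 119,609, U = 28,909, labor force = 148,518.
New unemployment rate = 28,909 / 148,518 = 19.46%.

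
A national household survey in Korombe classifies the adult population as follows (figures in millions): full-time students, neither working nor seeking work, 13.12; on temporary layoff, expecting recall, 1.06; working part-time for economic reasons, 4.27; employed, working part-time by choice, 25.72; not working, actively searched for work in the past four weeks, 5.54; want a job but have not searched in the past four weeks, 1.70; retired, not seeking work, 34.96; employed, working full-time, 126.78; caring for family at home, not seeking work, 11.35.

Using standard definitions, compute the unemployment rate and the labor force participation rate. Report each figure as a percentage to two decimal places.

Employed = 4.27 + 25.72 + 126.78 = 156.77 million (anyone who worked, including part-time for economic reasons, counts as employed).
Unemployed = 1.06 + 5.54 = 6.60 million (jobless and actively searching, or on temporary layoff).
Labor force = 156.77 + 6.60 = 163.37 million.
Not in labor force = 13.12 + 1.70 + 34.96 + 11.35 = 61.13 million (those not working and not actively searching are outside the labor force — including those who want a job but have given up searching).
Civilian working-age population = 163.37 + 61.13 = 224.50 million.
Unemployment rate = 6.60 / 163.37 = 4.04%.
Labor force participation rate = 163.37 / 224.50 = 72.77%.

Unemployment rate ≈ 4.04%; labor force participation rate ≈ 72.77%.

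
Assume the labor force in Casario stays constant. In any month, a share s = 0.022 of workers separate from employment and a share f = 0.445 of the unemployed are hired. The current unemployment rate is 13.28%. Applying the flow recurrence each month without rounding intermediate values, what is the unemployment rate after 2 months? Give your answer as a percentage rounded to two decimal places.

Unemployment rate after two months ≈ 7.15%.

With a fixed labor force, u_{t+1} = u_t + s·(1−u_t) − f·u_t = u_t·(1−s−f) + s.
Here 1−s−f = 0.533 and s = 0.022.
u_1 = 0.132800 × 0.533 + 0.022 = 0.092782.
u_2 = 0.092782 × 0.533 + 0.022 = 0.071453.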